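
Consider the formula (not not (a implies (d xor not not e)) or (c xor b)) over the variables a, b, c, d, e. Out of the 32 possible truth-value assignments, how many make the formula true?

28

a | b | c | d | e | φ
- | - | - | - | - | -
T | T | T | T | T | F
T | T | T | T | F | T
T | T | T | F | T | T
T | T | T | F | F | F
T | T | F | T | T | T
T | T | F | T | F | T
T | T | F | F | T | T
T | T | F | F | F | T
T | F | T | T | T | T
T | F | T | T | F | T
T | F | T | F | T | T
T | F | T | F | F | T
T | F | F | T | T | F
T | F | F | T | F | T
T | F | F | F | T | T
T | F | F | F | F | F
F | T | T | T | T | T
F | T | T | T | F | T
F | T | T | F | T | T
F | T | T | F | F | T
F | T | F | T | T | T
F | T | F | T | F | T
F | T | F | F | T | T
F | T | F | F | F | T
F | F | T | T | T | T
F | F | T | T | F | T
F | F | T | F | T | T
F | F | T | F | F | T
F | F | F | T | T | T
F | F | F | T | F | T
F | F | F | F | T | T
F | F | F | F | F | T
The formula is true on 28 of the 32 rows.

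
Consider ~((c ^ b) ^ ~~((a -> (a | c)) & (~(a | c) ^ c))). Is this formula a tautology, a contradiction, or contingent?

a  b  c     (c ^ b)  (a | c)  (a -> (a | c))  ~(a | c)  (~(a | c) ^ c)  φ
F  F  F        F        F           T            T            T         F
F  F  T        T        T           T            F            T         T
F  T  F        T        F           T            T            T         T
F  T  T        F        T           T            F            T         F
T  F  F        F        T           T            F            F         T
T  F  T        T        T           T            F            T         T
T  T  F        T        T           T            F            F         F
T  T  T        F        T           T            F            T         F
4 of 8 rows are T, so the formula is contingent.

contingent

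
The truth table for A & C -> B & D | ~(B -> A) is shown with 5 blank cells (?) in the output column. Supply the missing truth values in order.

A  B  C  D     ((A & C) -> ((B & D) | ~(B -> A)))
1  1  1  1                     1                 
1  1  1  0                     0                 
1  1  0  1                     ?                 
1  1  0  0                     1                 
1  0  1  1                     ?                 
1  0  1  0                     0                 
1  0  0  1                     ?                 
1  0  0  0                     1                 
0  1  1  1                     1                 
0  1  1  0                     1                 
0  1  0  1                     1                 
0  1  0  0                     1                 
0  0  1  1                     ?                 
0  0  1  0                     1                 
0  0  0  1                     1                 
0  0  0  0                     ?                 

1, 0, 1, 1, 1

Row A=1, B=1, C=0, D=1: (A & C) = 0, (B & D | ~(B -> A)) = 1, so ((A & C) -> ((B & D) | ~(B -> A))) = 1.
Row A=1, B=0, C=1, D=1: (A & C) = 1, (B & D | ~(B -> A)) = 0, so ((A & C) -> ((B & D) | ~(B -> A))) = 0.
Row A=1, B=0, C=0, D=1: (A & C) = 0, (B & D | ~(B -> A)) = 0, so ((A & C) -> ((B & D) | ~(B -> A))) = 1.
Row A=0, B=0, C=1, D=1: (A & C) = 0, (B & D | ~(B -> A)) = 0, so ((A & C) -> ((B & D) | ~(B -> A))) = 1.
Row A=0, B=0, C=0, D=0: (A & C) = 0, (B & D | ~(B -> A)) = 0, so ((A & C) -> ((B & D) | ~(B -> A))) = 1.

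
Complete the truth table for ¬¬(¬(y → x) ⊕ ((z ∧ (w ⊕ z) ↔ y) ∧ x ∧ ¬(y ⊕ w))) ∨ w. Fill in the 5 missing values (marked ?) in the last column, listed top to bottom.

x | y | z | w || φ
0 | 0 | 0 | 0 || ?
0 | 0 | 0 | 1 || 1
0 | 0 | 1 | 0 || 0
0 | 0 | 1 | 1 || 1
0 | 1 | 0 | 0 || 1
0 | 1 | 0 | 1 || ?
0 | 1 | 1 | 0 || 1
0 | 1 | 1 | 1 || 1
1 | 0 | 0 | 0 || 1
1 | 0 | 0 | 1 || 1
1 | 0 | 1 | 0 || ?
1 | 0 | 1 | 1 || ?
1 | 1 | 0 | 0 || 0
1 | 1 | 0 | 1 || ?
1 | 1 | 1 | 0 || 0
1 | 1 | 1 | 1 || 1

0, 1, 0, 1, 1

Row x=0, y=0, z=0, w=0: ¬¬(¬(y → x) ⊕ ((z ∧ (w ⊕ z) ↔ y) ∧ x ∧ ¬(y ⊕ w))) = 0, so the formula = 0.
Row x=0, y=1, z=0, w=1: ¬¬(¬(y → x) ⊕ ((z ∧ (w ⊕ z) ↔ y) ∧ x ∧ ¬(y ⊕ w))) = 1, so the formula = 1.
Row x=1, y=0, z=1, w=0: ¬¬(¬(y → x) ⊕ ((z ∧ (w ⊕ z) ↔ y) ∧ x ∧ ¬(y ⊕ w))) = 0, so the formula = 0.
Row x=1, y=0, z=1, w=1: ¬¬(¬(y → x) ⊕ ((z ∧ (w ⊕ z) ↔ y) ∧ x ∧ ¬(y ⊕ w))) = 0, so the formula = 1.
Row x=1, y=1, z=0, w=1: ¬¬(¬(y → x) ⊕ ((z ∧ (w ⊕ z) ↔ y) ∧ x ∧ ¬(y ⊕ w))) = 0, so the formula = 1.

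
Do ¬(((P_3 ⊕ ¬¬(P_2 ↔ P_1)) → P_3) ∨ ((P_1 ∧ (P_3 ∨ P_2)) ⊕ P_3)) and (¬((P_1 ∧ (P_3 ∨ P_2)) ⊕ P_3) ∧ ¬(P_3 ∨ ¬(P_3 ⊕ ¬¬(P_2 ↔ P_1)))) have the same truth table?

P_1 | P_2 | P_3 || φ | ψ
 1  |  1  |  1  || 0 | 0
 1  |  1  |  0  || 0 | 0
 1  |  0  |  1  || 0 | 0
 1  |  0  |  0  || 0 | 0
 0  |  1  |  1  || 0 | 0
 0  |  1  |  0  || 0 | 0
 0  |  0  |  1  || 0 | 0
 0  |  0  |  0  || 1 | 1
The columns for φ and ψ agree on every row, so they are logically equivalent.

equivalent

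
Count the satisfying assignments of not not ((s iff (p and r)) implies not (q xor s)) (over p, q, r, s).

12

p | q | r | s | (p and r) | (s iff (p and r)) | (q xor s) | not (q xor s) | φ
- | - | - | - | --------- | ----------------- | --------- | ------------- | -
F | F | F | F |     F     |         T         |     F     |       T       | T
F | F | F | T |     F     |         F         |     T     |       F       | T
F | F | T | F |     F     |         T         |     F     |       T       | T
F | F | T | T |     F     |         F         |     T     |       F       | T
F | T | F | F |     F     |         T         |     T     |       F       | F
F | T | F | T |     F     |         F         |     F     |       T       | T
F | T | T | F |     F     |         T         |     T     |       F       | F
F | T | T | T |     F     |         F         |     F     |       T       | T
T | F | F | F |     F     |         T         |     F     |       T       | T
T | F | F | T |     F     |         F         |     T     |       F       | T
T | F | T | F |     T     |         F         |     F     |       T       | T
T | F | T | T |     T     |         T         |     T     |       F       | F
T | T | F | F |     F     |         T         |     T     |       F       | F
T | T | F | T |     F     |         F         |     F     |       T       | T
T | T | T | F |     T     |         F         |     T     |       F       | T
T | T | T | T |     T     |         T         |     F     |       T       | T
The formula is true on 12 of the 16 rows.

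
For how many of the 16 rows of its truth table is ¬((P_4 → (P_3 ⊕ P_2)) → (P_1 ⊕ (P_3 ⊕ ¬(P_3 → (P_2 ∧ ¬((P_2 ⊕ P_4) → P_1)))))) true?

P_1  P_2  P_3  P_4  |  (P_3 ⊕ P_2)  (P_4 → (P_3 ⊕ P_2))  (P_2 ⊕ P_4)  ((P_2 ⊕ P_4) → P_1)  ¬((P_2 ⊕ P_4) → P_1)  (P_2 ∧ ¬((P_2 ⊕ P_4) → P_1))  φ
 T    T    T    T   |       F                F                F                T                    F                         F                F
 T    T    T    F   |       F                T                T                T                    F                         F                F
 T    T    F    T   |       T                T                F                T                    F                         F                F
 T    T    F    F   |       T                T                T                T                    F                         F                F
 T    F    T    T   |       T                T                T                T                    F                         F                F
 T    F    T    F   |       T                T                F                T                    F                         F                F
 T    F    F    T   |       F                F                T                T                    F                         F                F
 T    F    F    F   |       F                T                F                T                    F                         F                F
 F    T    T    T   |       F                F                F                T                    F                         F                F
 F    T    T    F   |       F                T                T                F                    T                         T                F
 F    T    F    T   |       T                T                F                T                    F                         F                T
 F    T    F    F   |       T                T                T                F                    T                         T                T
 F    F    T    T   |       T                T                T                F                    T                         F                T
 F    F    T    F   |       T                T                F                T                    F                         F                T
 F    F    F    T   |       F                F                T                F                    T                         F                F
 F    F    F    F   |       F                T                F                T                    F                         F                T
The formula is true on 5 of the 16 rows.

5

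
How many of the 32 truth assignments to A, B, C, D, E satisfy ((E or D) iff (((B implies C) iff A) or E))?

24

A | B | C | D | E || φ
F | F | F | F | F || T
F | F | F | F | T || T
F | F | F | T | F || F
F | F | F | T | T || T
F | F | T | F | F || T
F | F | T | F | T || T
F | F | T | T | F || F
F | F | T | T | T || T
F | T | F | F | F || F
F | T | F | F | T || T
F | T | F | T | F || T
F | T | F | T | T || T
F | T | T | F | F || T
F | T | T | F | T || T
F | T | T | T | F || F
F | T | T | T | T || T
T | F | F | F | F || F
T | F | F | F | T || T
T | F | F | T | F || T
T | F | F | T | T || T
T | F | T | F | F || F
T | F | T | F | T || T
T | F | T | T | F || T
T | F | T | T | T || T
T | T | F | F | F || T
T | T | F | F | T || T
T | T | F | T | F || F
T | T | F | T | T || T
T | T | T | F | F || F
T | T | T | F | T || T
T | T | T | T | F || T
T | T | T | T | T || T
The formula is true on 24 of the 32 rows.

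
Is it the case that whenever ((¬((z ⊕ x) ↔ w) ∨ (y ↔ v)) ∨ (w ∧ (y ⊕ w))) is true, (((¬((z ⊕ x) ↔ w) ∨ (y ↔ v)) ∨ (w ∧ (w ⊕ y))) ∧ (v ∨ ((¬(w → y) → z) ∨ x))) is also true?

no

x  y  z  w  v  |  φ  ψ
T  T  T  T  T  |  T  T
T  T  T  T  F  |  T  T
T  T  T  F  T  |  T  T
T  T  T  F  F  |  F  F
T  T  F  T  T  |  T  T
T  T  F  T  F  |  F  F
T  T  F  F  T  |  T  T
T  T  F  F  F  |  T  T
T  F  T  T  T  |  T  T
T  F  T  T  F  |  T  T
T  F  T  F  T  |  F  F
T  F  T  F  F  |  T  T
T  F  F  T  T  |  T  T
T  F  F  T  F  |  T  T
T  F  F  F  T  |  T  T
T  F  F  F  F  |  T  T
F  T  T  T  T  |  T  T
F  T  T  T  F  |  F  F
F  T  T  F  T  |  T  T
F  T  T  F  F  |  T  T
F  T  F  T  T  |  T  T
F  T  F  T  F  |  T  T
F  T  F  F  T  |  T  T
F  T  F  F  F  |  F  F
F  F  T  T  T  |  T  T
F  F  T  T  F  |  T  T
F  F  T  F  T  |  T  T
F  F  T  F  F  |  T  T
F  F  F  T  T  |  T  T
F  F  F  T  F  |  T  F
F  F  F  F  T  |  F  F
F  F  F  F  F  |  T  T
At x=F, y=F, z=F, w=T, v=F we have φ true but ψ false, so φ does not entail ψ.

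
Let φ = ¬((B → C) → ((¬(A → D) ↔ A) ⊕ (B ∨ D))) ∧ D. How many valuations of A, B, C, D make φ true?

A  B  C  D  |  (B → C)  (A → D)  ¬(A → D)  (¬(A → D) ↔ A)  (B ∨ D)  ((¬(A → D) ↔ A) ⊕ (B ∨ D))  φ
T  T  T  T  |     T        T        F            F            T                 T               F
T  T  T  F  |     T        F        T            T            T                 F               F
T  T  F  T  |     F        T        F            F            T                 T               F
T  T  F  F  |     F        F        T            T            T                 F               F
T  F  T  T  |     T        T        F            F            T                 T               F
T  F  T  F  |     T        F        T            T            F                 T               F
T  F  F  T  |     T        T        F            F            T                 T               F
T  F  F  F  |     T        F        T            T            F                 T               F
F  T  T  T  |     T        T        F            T            T                 F               T
F  T  T  F  |     T        T        F            T            T                 F               F
F  T  F  T  |     F        T        F            T            T                 F               F
F  T  F  F  |     F        T        F            T            T                 F               F
F  F  T  T  |     T        T        F            T            T                 F               T
F  F  T  F  |     T        T        F            T            F                 T               F
F  F  F  T  |     T        T        F            T            T                 F               T
F  F  F  F  |     T        T        F            T            F                 T               F
The formula is true on 3 of the 16 rows.

3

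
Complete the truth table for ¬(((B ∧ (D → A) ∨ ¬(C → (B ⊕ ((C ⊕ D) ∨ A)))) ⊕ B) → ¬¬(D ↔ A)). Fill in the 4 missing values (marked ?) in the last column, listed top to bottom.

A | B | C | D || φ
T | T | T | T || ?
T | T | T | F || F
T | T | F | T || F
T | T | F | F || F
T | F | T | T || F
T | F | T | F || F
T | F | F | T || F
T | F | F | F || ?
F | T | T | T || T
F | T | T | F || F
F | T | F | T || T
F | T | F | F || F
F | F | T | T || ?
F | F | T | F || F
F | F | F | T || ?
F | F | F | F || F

F, F, T, F

Row A=T, B=T, C=T, D=T: ((B ∧ (D → A) ∨ ¬(C → (B ⊕ ((C ⊕ D) ∨ A)))) ⊕ B) = F, ¬¬(D ↔ A) = T, (((B ∧ (D → A) ∨ ¬(C → (B ⊕ ((C ⊕ D) ∨ A)))) ⊕ B) → ¬¬(D ↔ A)) = T, so the formula = F.
Row A=T, B=F, C=F, D=F: ((B ∧ (D → A) ∨ ¬(C → (B ⊕ ((C ⊕ D) ∨ A)))) ⊕ B) = F, ¬¬(D ↔ A) = F, (((B ∧ (D → A) ∨ ¬(C → (B ⊕ ((C ⊕ D) ∨ A)))) ⊕ B) → ¬¬(D ↔ A)) = T, so the formula = F.
Row A=F, B=F, C=T, D=T: ((B ∧ (D → A) ∨ ¬(C → (B ⊕ ((C ⊕ D) ∨ A)))) ⊕ B) = T, ¬¬(D ↔ A) = F, (((B ∧ (D → A) ∨ ¬(C → (B ⊕ ((C ⊕ D) ∨ A)))) ⊕ B) → ¬¬(D ↔ A)) = F, so the formula = T.
Row A=F, B=F, C=F, D=T: ((B ∧ (D → A) ∨ ¬(C → (B ⊕ ((C ⊕ D) ∨ A)))) ⊕ B) = F, ¬¬(D ↔ A) = F, (((B ∧ (D → A) ∨ ¬(C → (B ⊕ ((C ⊕ D) ∨ A)))) ⊕ B) → ¬¬(D ↔ A)) = T, so the formula = F.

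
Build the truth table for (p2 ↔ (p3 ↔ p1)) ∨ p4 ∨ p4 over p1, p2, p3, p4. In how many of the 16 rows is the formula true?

12

p1 | p2 | p3 | p4 || (p3 ↔ p1) | (p2 ↔ (p3 ↔ p1)) | ((p2 ↔ (p3 ↔ p1)) ∨ p4 ∨ p4)
F  | F  | F  | F  ||     T     |        F         |              F              
F  | F  | F  | T  ||     T     |        F         |              T              
F  | F  | T  | F  ||     F     |        T         |              T              
F  | F  | T  | T  ||     F     |        T         |              T              
F  | T  | F  | F  ||     T     |        T         |              T              
F  | T  | F  | T  ||     T     |        T         |              T              
F  | T  | T  | F  ||     F     |        F         |              F              
F  | T  | T  | T  ||     F     |        F         |              T              
T  | F  | F  | F  ||     F     |        T         |              T              
T  | F  | F  | T  ||     F     |        T         |              T              
T  | F  | T  | F  ||     T     |        F         |              F              
T  | F  | T  | T  ||     T     |        F         |              T              
T  | T  | F  | F  ||     F     |        F         |              F              
T  | T  | F  | T  ||     F     |        F         |              T              
T  | T  | T  | F  ||     T     |        T         |              T              
T  | T  | T  | T  ||     T     |        T         |              T              
The formula is true on 12 of the 16 rows.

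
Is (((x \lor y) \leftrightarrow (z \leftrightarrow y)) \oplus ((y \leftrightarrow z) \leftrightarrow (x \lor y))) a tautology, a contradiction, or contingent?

x  y  z  |  φ
T  T  T  |  F
T  T  F  |  F
T  F  T  |  F
T  F  F  |  F
F  T  T  |  F
F  T  F  |  F
F  F  T  |  F
F  F  F  |  F
Every row is F, so the formula is a contradiction.

contradiction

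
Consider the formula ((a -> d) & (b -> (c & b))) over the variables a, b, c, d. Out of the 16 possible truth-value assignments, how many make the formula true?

a  b  c  d  |  ((a -> d) & (b -> (c & b)))
1  1  1  1  |               1             
1  1  1  0  |               0             
1  1  0  1  |               0             
1  1  0  0  |               0             
1  0  1  1  |               1             
1  0  1  0  |               0             
1  0  0  1  |               1             
1  0  0  0  |               0             
0  1  1  1  |               1             
0  1  1  0  |               1             
0  1  0  1  |               0             
0  1  0  0  |               0             
0  0  1  1  |               1             
0  0  1  0  |               1             
0  0  0  1  |               1             
0  0  0  0  |               1             
The formula is true on 9 of the 16 rows.

9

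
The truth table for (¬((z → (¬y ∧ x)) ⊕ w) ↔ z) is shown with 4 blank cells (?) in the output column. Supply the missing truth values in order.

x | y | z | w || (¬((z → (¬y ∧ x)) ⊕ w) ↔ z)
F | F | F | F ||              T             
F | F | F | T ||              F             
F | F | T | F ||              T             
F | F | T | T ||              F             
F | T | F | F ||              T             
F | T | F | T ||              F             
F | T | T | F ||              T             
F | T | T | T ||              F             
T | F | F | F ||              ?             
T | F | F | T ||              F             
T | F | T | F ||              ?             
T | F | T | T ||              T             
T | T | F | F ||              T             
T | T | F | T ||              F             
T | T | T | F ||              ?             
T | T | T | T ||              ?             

T, F, T, F

Row x=T, y=F, z=F, w=F: ¬((z → (¬y ∧ x)) ⊕ w) = F, so (¬((z → (¬y ∧ x)) ⊕ w) ↔ z) = T.
Row x=T, y=F, z=T, w=F: ¬((z → (¬y ∧ x)) ⊕ w) = F, so (¬((z → (¬y ∧ x)) ⊕ w) ↔ z) = F.
Row x=T, y=T, z=T, w=F: ¬((z → (¬y ∧ x)) ⊕ w) = T, so (¬((z → (¬y ∧ x)) ⊕ w) ↔ z) = T.
Row x=T, y=T, z=T, w=T: ¬((z → (¬y ∧ x)) ⊕ w) = F, so (¬((z → (¬y ∧ x)) ⊕ w) ↔ z) = F.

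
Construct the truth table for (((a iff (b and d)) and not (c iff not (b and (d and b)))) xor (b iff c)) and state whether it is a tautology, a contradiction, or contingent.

contingent

a  b  c  d  |  φ
F  F  F  F  |  F
F  F  F  T  |  F
F  F  T  F  |  F
F  F  T  T  |  F
F  T  F  F  |  T
F  T  F  T  |  F
F  T  T  F  |  T
F  T  T  T  |  T
T  F  F  F  |  T
T  F  F  T  |  T
T  F  T  F  |  F
T  F  T  T  |  F
T  T  F  F  |  F
T  T  F  T  |  F
T  T  T  F  |  T
T  T  T  T  |  F
6 of 16 rows are T, so the formula is contingent.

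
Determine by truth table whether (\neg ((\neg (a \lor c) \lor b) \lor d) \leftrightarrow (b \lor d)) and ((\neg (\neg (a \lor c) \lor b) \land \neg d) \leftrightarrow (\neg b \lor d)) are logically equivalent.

not equivalent

a  b  c  d  |  φ  ψ
1  1  1  1  |  0  0
1  1  1  0  |  0  1
1  1  0  1  |  0  0
1  1  0  0  |  0  1
1  0  1  1  |  0  0
1  0  1  0  |  0  1
1  0  0  1  |  0  0
1  0  0  0  |  0  1
0  1  1  1  |  0  0
0  1  1  0  |  0  1
0  1  0  1  |  0  0
0  1  0  0  |  0  1
0  0  1  1  |  0  0
0  0  1  0  |  0  1
0  0  0  1  |  0  0
0  0  0  0  |  1  0
The columns differ at a=1, b=1, c=1, d=0 (φ=0, ψ=1), so they are not equivalent.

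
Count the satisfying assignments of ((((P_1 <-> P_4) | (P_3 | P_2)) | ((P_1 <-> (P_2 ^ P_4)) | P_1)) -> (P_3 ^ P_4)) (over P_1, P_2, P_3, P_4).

P_1  P_2  P_3  P_4     (P_1 <-> P_4)  (P_3 | P_2)  (P_2 ^ P_4)  (P_1 <-> (P_2 ^ P_4))  (P_3 ^ P_4)  φ
 F    F    F    F            T             F            F                 T                 F       F
 F    F    F    T            F             F            T                 F                 T       T
 F    F    T    F            T             T            F                 T                 T       T
 F    F    T    T            F             T            T                 F                 F       F
 F    T    F    F            T             T            T                 F                 F       F
 F    T    F    T            F             T            F                 T                 T       T
 F    T    T    F            T             T            T                 F                 T       T
 F    T    T    T            F             T            F                 T                 F       F
 T    F    F    F            F             F            F                 F                 F       F
 T    F    F    T            T             F            T                 T                 T       T
 T    F    T    F            F             T            F                 F                 T       T
 T    F    T    T            T             T            T                 T                 F       F
 T    T    F    F            F             T            T                 T                 F       F
 T    T    F    T            T             T            F                 F                 T       T
 T    T    T    F            F             T            T                 T                 T       T
 T    T    T    T            T             T            F                 F                 F       F
The formula is true on 8 of the 16 rows.

8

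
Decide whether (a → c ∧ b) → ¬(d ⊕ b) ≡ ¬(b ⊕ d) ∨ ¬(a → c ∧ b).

equivalent

a  b  c  d  |  φ  ψ
T  T  T  T  |  T  T
T  T  T  F  |  F  F
T  T  F  T  |  T  T
T  T  F  F  |  T  T
T  F  T  T  |  T  T
T  F  T  F  |  T  T
T  F  F  T  |  T  T
T  F  F  F  |  T  T
F  T  T  T  |  T  T
F  T  T  F  |  F  F
F  T  F  T  |  T  T
F  T  F  F  |  F  F
F  F  T  T  |  F  F
F  F  T  F  |  T  T
F  F  F  T  |  F  F
F  F  F  F  |  T  T
The columns for φ and ψ agree on every row, so they are logically equivalent.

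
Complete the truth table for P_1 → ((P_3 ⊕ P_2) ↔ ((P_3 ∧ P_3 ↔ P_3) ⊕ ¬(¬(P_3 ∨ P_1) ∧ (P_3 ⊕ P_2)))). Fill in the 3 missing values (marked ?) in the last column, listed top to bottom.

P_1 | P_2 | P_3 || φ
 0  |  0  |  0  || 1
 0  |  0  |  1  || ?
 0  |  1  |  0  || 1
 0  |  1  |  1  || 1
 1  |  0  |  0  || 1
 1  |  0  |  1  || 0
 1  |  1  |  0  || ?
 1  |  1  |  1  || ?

Row P_1=0, P_2=0, P_3=1: ((P_3 ⊕ P_2) ↔ ((P_3 ∧ P_3 ↔ P_3) ⊕ ¬(¬(P_3 ∨ P_1) ∧ (P_3 ⊕ P_2)))) = 0, so the formula = 1.
Row P_1=1, P_2=1, P_3=0: ((P_3 ⊕ P_2) ↔ ((P_3 ∧ P_3 ↔ P_3) ⊕ ¬(¬(P_3 ∨ P_1) ∧ (P_3 ⊕ P_2)))) = 0, so the formula = 0.
Row P_1=1, P_2=1, P_3=1: ((P_3 ⊕ P_2) ↔ ((P_3 ∧ P_3 ↔ P_3) ⊕ ¬(¬(P_3 ∨ P_1) ∧ (P_3 ⊕ P_2)))) = 1, so the formula = 1.

1, 0, 1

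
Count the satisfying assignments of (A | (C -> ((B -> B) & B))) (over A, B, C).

7

A  B  C     (A | (C -> ((B -> B) & B)))
T  T  T                  T             
T  T  F                  T             
T  F  T                  T             
T  F  F                  T             
F  T  T                  T             
F  T  F                  T             
F  F  T                  F             
F  F  F                  T             
The formula is true on 7 of the 8 rows.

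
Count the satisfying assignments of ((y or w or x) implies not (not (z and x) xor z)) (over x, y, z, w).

x  y  z  w  |  (y or w or x)  (z and x)  not (z and x)  (not (z and x) xor z)  not (not (z and x) xor z)  φ
T  T  T  T  |        T            T            F                  T                        F              F
T  T  T  F  |        T            T            F                  T                        F              F
T  T  F  T  |        T            F            T                  T                        F              F
T  T  F  F  |        T            F            T                  T                        F              F
T  F  T  T  |        T            T            F                  T                        F              F
T  F  T  F  |        T            T            F                  T                        F              F
T  F  F  T  |        T            F            T                  T                        F              F
T  F  F  F  |        T            F            T                  T                        F              F
F  T  T  T  |        T            F            T                  F                        T              T
F  T  T  F  |        T            F            T                  F                        T              T
F  T  F  T  |        T            F            T                  T                        F              F
F  T  F  F  |        T            F            T                  T                        F              F
F  F  T  T  |        T            F            T                  F                        T              T
F  F  T  F  |        F            F            T                  F                        T              T
F  F  F  T  |        T            F            T                  T                        F              F
F  F  F  F  |        F            F            T                  T                        F              T
The formula is true on 5 of the 16 rows.

5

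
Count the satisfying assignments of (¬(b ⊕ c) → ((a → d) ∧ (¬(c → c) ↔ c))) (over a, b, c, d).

11

a  b  c  d  |  φ
0  0  0  0  |  1
0  0  0  1  |  1
0  0  1  0  |  1
0  0  1  1  |  1
0  1  0  0  |  1
0  1  0  1  |  1
0  1  1  0  |  0
0  1  1  1  |  0
1  0  0  0  |  0
1  0  0  1  |  1
1  0  1  0  |  1
1  0  1  1  |  1
1  1  0  0  |  1
1  1  0  1  |  1
1  1  1  0  |  0
1  1  1  1  |  0
The formula is true on 11 of the 16 rows.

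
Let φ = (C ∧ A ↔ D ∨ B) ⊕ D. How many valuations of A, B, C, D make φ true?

10

A  B  C  D  |  (C ∧ A)  (D ∨ B)  ((C ∧ A) ↔ (D ∨ B))  (((C ∧ A) ↔ (D ∨ B)) ⊕ D)
T  T  T  T  |     T        T              T                       F            
T  T  T  F  |     T        T              T                       T            
T  T  F  T  |     F        T              F                       T            
T  T  F  F  |     F        T              F                       F            
T  F  T  T  |     T        T              T                       F            
T  F  T  F  |     T        F              F                       F            
T  F  F  T  |     F        T              F                       T            
T  F  F  F  |     F        F              T                       T            
F  T  T  T  |     F        T              F                       T            
F  T  T  F  |     F        T              F                       F            
F  T  F  T  |     F        T              F                       T            
F  T  F  F  |     F        T              F                       F            
F  F  T  T  |     F        T              F                       T            
F  F  T  F  |     F        F              T                       T            
F  F  F  T  |     F        T              F                       T            
F  F  F  F  |     F        F              T                       T            
The formula is true on 10 of the 16 rows.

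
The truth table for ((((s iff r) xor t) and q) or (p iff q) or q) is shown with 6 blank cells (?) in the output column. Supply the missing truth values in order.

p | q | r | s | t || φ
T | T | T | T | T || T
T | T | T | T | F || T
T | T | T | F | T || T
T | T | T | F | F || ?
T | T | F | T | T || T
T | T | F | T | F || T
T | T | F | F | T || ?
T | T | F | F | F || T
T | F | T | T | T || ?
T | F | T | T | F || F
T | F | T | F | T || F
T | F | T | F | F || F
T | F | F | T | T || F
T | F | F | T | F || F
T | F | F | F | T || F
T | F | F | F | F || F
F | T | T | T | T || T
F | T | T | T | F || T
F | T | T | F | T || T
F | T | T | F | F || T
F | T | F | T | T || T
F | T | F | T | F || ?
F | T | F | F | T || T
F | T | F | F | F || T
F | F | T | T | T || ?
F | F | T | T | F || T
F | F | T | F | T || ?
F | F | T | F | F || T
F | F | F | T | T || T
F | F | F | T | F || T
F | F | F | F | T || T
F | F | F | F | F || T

Row p=T, q=T, r=T, s=F, t=F: (((s iff r) xor t) and q) = F, (p iff q) = T, so the formula = T.
Row p=T, q=T, r=F, s=F, t=T: (((s iff r) xor t) and q) = F, (p iff q) = T, so the formula = T.
Row p=T, q=F, r=T, s=T, t=T: (((s iff r) xor t) and q) = F, (p iff q) = F, so the formula = F.
Row p=F, q=T, r=F, s=T, t=F: (((s iff r) xor t) and q) = F, (p iff q) = F, so the formula = T.
Row p=F, q=F, r=T, s=T, t=T: (((s iff r) xor t) and q) = F, (p iff q) = T, so the formula = T.
Row p=F, q=F, r=T, s=F, t=T: (((s iff r) xor t) and q) = F, (p iff q) = T, so the formula = T.

T, T, F, T, T, T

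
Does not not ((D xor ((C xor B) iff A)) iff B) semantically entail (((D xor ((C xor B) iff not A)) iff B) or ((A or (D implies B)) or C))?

no

A | B | C | D || φ | ψ
T | T | T | T || T | T
T | T | T | F || F | T
T | T | F | T || F | T
T | T | F | F || T | T
T | F | T | T || T | T
T | F | T | F || F | T
T | F | F | T || F | T
T | F | F | F || T | T
F | T | T | T || F | T
F | T | T | F || T | T
F | T | F | T || T | T
F | T | F | F || F | T
F | F | T | T || F | T
F | F | T | F || T | T
F | F | F | T || T | F
F | F | F | F || F | T
At A=F, B=F, C=F, D=T we have φ true but ψ false, so φ does not entail ψ.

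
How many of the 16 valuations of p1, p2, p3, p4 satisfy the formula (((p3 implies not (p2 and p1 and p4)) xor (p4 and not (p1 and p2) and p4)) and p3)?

4

  p1     p2     p3     p4   |  (p2 and p1 and p4)  not (p2 and p1 and p4)  (p1 and p2)  not (p1 and p2)    φ  
False  False  False  False  |        False                  True              False           True       False
False  False  False   True  |        False                  True              False           True       False
False  False   True  False  |        False                  True              False           True        True
False  False   True   True  |        False                  True              False           True       False
False   True  False  False  |        False                  True              False           True       False
False   True  False   True  |        False                  True              False           True       False
False   True   True  False  |        False                  True              False           True        True
False   True   True   True  |        False                  True              False           True       False
 True  False  False  False  |        False                  True              False           True       False
 True  False  False   True  |        False                  True              False           True       False
 True  False   True  False  |        False                  True              False           True        True
 True  False   True   True  |        False                  True              False           True       False
 True   True  False  False  |        False                  True               True          False       False
 True   True  False   True  |         True                 False               True          False       False
 True   True   True  False  |        False                  True               True          False        True
 True   True   True   True  |         True                 False               True          False       False
The formula is true on 4 of the 16 rows.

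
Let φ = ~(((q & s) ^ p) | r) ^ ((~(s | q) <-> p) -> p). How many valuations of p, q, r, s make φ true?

10

p  q  r  s     (q & s)  ((q & s) ^ p)  (((q & s) ^ p) | r)  ~(((q & s) ^ p) | r)  (s | q)  ~(s | q)  (~(s | q) <-> p)  ((~(s | q) <-> p) -> p)  φ
1  1  1  1        1           0                 1                    0               1        0             0                     1             1
1  1  1  0        0           1                 1                    0               1        0             0                     1             1
1  1  0  1        1           0                 0                    1               1        0             0                     1             0
1  1  0  0        0           1                 1                    0               1        0             0                     1             1
1  0  1  1        0           1                 1                    0               1        0             0                     1             1
1  0  1  0        0           1                 1                    0               0        1             1                     1             1
1  0  0  1        0           1                 1                    0               1        0             0                     1             1
1  0  0  0        0           1                 1                    0               0        1             1                     1             1
0  1  1  1        1           1                 1                    0               1        0             1                     0             0
0  1  1  0        0           0                 1                    0               1        0             1                     0             0
0  1  0  1        1           1                 1                    0               1        0             1                     0             0
0  1  0  0        0           0                 0                    1               1        0             1                     0             1
0  0  1  1        0           0                 1                    0               1        0             1                     0             0
0  0  1  0        0           0                 1                    0               0        1             0                     1             1
0  0  0  1        0           0                 0                    1               1        0             1                     0             1
0  0  0  0        0           0                 0                    1               0        1             0                     1             0
The formula is true on 10 of the 16 rows.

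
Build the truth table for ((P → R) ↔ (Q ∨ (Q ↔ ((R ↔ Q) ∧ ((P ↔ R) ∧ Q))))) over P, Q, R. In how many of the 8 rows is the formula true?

  P      Q      R    |    φ  
False  False  False  |   True
False  False   True  |   True
False   True  False  |   True
False   True   True  |   True
 True  False  False  |  False
 True  False   True  |   True
 True   True  False  |  False
 True   True   True  |   True
The formula is true on 6 of the 8 rows.

6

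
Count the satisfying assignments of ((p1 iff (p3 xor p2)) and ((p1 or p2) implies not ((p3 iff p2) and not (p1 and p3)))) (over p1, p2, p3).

p1 | p2 | p3 | φ
-- | -- | -- | -
0  | 0  | 0  | 1
0  | 0  | 1  | 0
0  | 1  | 0  | 0
0  | 1  | 1  | 0
1  | 0  | 0  | 0
1  | 0  | 1  | 1
1  | 1  | 0  | 1
1  | 1  | 1  | 0
The formula is true on 3 of the 8 rows.

3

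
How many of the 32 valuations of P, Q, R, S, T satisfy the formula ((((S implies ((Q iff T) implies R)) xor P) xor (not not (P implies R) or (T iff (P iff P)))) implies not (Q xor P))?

P  Q  R  S  T  |  φ
F  F  F  F  F  |  T
F  F  F  F  T  |  T
F  F  F  T  F  |  T
F  F  F  T  T  |  T
F  F  T  F  F  |  T
F  F  T  F  T  |  T
F  F  T  T  F  |  T
F  F  T  T  T  |  T
F  T  F  F  F  |  T
F  T  F  F  T  |  T
F  T  F  T  F  |  T
F  T  F  T  T  |  F
F  T  T  F  F  |  T
F  T  T  F  T  |  T
F  T  T  T  F  |  T
F  T  T  T  T  |  T
T  F  F  F  F  |  T
T  F  F  F  T  |  F
T  F  F  T  F  |  F
T  F  F  T  T  |  F
T  F  T  F  F  |  F
T  F  T  F  T  |  F
T  F  T  T  F  |  F
T  F  T  T  T  |  F
T  T  F  F  F  |  T
T  T  F  F  T  |  T
T  T  F  T  F  |  T
T  T  F  T  T  |  T
T  T  T  F  F  |  T
T  T  T  F  T  |  T
T  T  T  T  F  |  T
T  T  T  T  T  |  T
The formula is true on 24 of the 32 rows.

24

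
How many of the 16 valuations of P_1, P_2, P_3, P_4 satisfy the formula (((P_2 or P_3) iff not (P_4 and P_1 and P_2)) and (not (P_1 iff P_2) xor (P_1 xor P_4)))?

6

P_1 | P_2 | P_3 | P_4 | φ
--- | --- | --- | --- | -
 T  |  T  |  T  |  T  | F
 T  |  T  |  T  |  F  | T
 T  |  T  |  F  |  T  | F
 T  |  T  |  F  |  F  | T
 T  |  F  |  T  |  T  | T
 T  |  F  |  T  |  F  | F
 T  |  F  |  F  |  T  | F
 T  |  F  |  F  |  F  | F
 F  |  T  |  T  |  T  | F
 F  |  T  |  T  |  F  | T
 F  |  T  |  F  |  T  | F
 F  |  T  |  F  |  F  | T
 F  |  F  |  T  |  T  | T
 F  |  F  |  T  |  F  | F
 F  |  F  |  F  |  T  | F
 F  |  F  |  F  |  F  | F
The formula is true on 6 of the 16 rows.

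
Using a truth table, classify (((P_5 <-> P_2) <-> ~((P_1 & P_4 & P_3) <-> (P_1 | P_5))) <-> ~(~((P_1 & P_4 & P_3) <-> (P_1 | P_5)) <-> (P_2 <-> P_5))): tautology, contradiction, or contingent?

contradiction

P_1 | P_2 | P_3 | P_4 | P_5 | φ
--- | --- | --- | --- | --- | -
 0  |  0  |  0  |  0  |  0  | 0
 0  |  0  |  0  |  0  |  1  | 0
 0  |  0  |  0  |  1  |  0  | 0
 0  |  0  |  0  |  1  |  1  | 0
 0  |  0  |  1  |  0  |  0  | 0
 0  |  0  |  1  |  0  |  1  | 0
 0  |  0  |  1  |  1  |  0  | 0
 0  |  0  |  1  |  1  |  1  | 0
 0  |  1  |  0  |  0  |  0  | 0
 0  |  1  |  0  |  0  |  1  | 0
 0  |  1  |  0  |  1  |  0  | 0
 0  |  1  |  0  |  1  |  1  | 0
 0  |  1  |  1  |  0  |  0  | 0
 0  |  1  |  1  |  0  |  1  | 0
 0  |  1  |  1  |  1  |  0  | 0
 0  |  1  |  1  |  1  |  1  | 0
 1  |  0  |  0  |  0  |  0  | 0
 1  |  0  |  0  |  0  |  1  | 0
 1  |  0  |  0  |  1  |  0  | 0
 1  |  0  |  0  |  1  |  1  | 0
 1  |  0  |  1  |  0  |  0  | 0
 1  |  0  |  1  |  0  |  1  | 0
 1  |  0  |  1  |  1  |  0  | 0
 1  |  0  |  1  |  1  |  1  | 0
 1  |  1  |  0  |  0  |  0  | 0
 1  |  1  |  0  |  0  |  1  | 0
 1  |  1  |  0  |  1  |  0  | 0
 1  |  1  |  0  |  1  |  1  | 0
 1  |  1  |  1  |  0  |  0  | 0
 1  |  1  |  1  |  0  |  1  | 0
 1  |  1  |  1  |  1  |  0  | 0
 1  |  1  |  1  |  1  |  1  | 0
Every row is 0, so the formula is a contradiction.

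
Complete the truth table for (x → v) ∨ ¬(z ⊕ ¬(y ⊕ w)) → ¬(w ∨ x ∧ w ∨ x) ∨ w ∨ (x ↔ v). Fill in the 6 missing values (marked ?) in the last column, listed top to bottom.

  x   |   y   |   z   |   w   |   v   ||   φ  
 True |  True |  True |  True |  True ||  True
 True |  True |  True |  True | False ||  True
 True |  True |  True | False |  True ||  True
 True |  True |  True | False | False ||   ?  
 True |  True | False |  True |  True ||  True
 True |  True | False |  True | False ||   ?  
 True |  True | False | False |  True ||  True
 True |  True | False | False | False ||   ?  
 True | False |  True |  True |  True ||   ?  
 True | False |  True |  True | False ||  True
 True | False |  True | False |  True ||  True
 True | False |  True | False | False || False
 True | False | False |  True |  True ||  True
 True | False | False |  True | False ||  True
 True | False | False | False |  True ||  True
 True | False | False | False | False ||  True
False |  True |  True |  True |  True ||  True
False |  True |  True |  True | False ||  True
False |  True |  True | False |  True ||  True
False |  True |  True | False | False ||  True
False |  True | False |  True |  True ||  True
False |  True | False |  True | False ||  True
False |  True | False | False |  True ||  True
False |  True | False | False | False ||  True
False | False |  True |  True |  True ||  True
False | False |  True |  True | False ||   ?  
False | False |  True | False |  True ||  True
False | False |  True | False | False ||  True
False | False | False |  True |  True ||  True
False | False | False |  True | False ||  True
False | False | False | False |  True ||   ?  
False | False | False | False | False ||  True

Row x=True, y=True, z=True, w=False, v=False: ((x → v) ∨ ¬(z ⊕ ¬(y ⊕ w))) = False, (¬(w ∨ x ∧ w ∨ x) ∨ w ∨ (x ↔ v)) = False, so the formula = True.
Row x=True, y=True, z=False, w=True, v=False: ((x → v) ∨ ¬(z ⊕ ¬(y ⊕ w))) = False, (¬(w ∨ x ∧ w ∨ x) ∨ w ∨ (x ↔ v)) = True, so the formula = True.
Row x=True, y=True, z=False, w=False, v=False: ((x → v) ∨ ¬(z ⊕ ¬(y ⊕ w))) = True, (¬(w ∨ x ∧ w ∨ x) ∨ w ∨ (x ↔ v)) = False, so the formula = False.
Row x=True, y=False, z=True, w=True, v=True: ((x → v) ∨ ¬(z ⊕ ¬(y ⊕ w))) = True, (¬(w ∨ x ∧ w ∨ x) ∨ w ∨ (x ↔ v)) = True, so the formula = True.
Row x=False, y=False, z=True, w=True, v=False: ((x → v) ∨ ¬(z ⊕ ¬(y ⊕ w))) = True, (¬(w ∨ x ∧ w ∨ x) ∨ w ∨ (x ↔ v)) = True, so the formula = True.
Row x=False, y=False, z=False, w=False, v=True: ((x → v) ∨ ¬(z ⊕ ¬(y ⊕ w))) = True, (¬(w ∨ x ∧ w ∨ x) ∨ w ∨ (x ↔ v)) = True, so the formula = True.

True, True, False, True, True, True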